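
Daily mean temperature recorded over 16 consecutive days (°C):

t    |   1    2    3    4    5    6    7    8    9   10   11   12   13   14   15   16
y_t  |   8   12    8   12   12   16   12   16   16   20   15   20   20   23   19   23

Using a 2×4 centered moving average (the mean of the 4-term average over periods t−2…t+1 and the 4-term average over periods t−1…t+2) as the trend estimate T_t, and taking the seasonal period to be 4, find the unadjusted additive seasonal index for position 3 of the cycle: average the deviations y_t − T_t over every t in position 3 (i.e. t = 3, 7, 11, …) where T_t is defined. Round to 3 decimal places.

-2.750

Season position 3 occurs at t = 3, 7, 11 (where T_t is defined).
t=3: T_3 = 10.50000; y_3 − T_3 = 8 − 10.50000 = -2.50000
t=7: T_7 = 14.50000; y_7 − T_7 = 12 − 14.50000 = -2.50000
t=11: T_11 = 18.25000; y_11 − T_11 = 15 − 18.25000 = -3.25000
Mean deviation: (-2.50000 + -2.50000 + -3.25000) / 3 = -2.750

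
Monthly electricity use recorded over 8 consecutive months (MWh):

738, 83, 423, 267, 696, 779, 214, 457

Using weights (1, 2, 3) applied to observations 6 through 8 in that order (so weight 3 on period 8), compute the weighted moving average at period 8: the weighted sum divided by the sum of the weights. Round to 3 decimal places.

429.667

Weighted sum: 1·779 + 2·214 + 3·457 = 779 + 428 + 1371 = 2578
Weight total: 1 + 2 + 3 = 6
WMA = 2578 / 6 = 429.667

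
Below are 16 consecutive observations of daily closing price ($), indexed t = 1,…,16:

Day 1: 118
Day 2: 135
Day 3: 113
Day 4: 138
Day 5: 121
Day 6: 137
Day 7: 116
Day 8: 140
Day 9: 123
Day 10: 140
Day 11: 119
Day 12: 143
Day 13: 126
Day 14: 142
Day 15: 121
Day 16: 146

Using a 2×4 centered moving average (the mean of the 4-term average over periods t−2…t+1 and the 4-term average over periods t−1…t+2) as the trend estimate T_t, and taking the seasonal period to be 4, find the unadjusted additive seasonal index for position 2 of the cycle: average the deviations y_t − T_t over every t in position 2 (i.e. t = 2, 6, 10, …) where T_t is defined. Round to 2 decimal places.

Season position 2 occurs at t = 6, 10, 14 (where T_t is defined).
t=6: T_6 = 128.2500; y_6 − T_6 = 137 − 128.2500 = 8.7500
t=10: T_10 = 130.8750; y_10 − T_10 = 140 − 130.8750 = 9.1250
t=14: T_14 = 133.3750; y_14 − T_14 = 142 − 133.3750 = 8.6250
Mean deviation: (8.7500 + 9.1250 + 8.6250) / 3 = 8.83

8.83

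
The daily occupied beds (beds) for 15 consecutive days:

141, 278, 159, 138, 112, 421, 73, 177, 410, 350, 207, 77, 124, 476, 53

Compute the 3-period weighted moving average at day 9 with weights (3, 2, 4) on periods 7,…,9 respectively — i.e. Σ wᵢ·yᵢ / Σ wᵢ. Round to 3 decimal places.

Weighted sum: 3·73 + 2·177 + 4·410 = 219 + 354 + 1640 = 2213
Weight total: 3 + 2 + 4 = 9
WMA = 2213 / 9 = 245.889

245.889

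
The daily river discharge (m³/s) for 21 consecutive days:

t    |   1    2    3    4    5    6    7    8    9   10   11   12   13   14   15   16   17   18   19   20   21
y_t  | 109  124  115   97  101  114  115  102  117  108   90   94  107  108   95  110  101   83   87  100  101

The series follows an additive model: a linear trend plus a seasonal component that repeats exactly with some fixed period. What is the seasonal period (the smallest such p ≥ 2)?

7

First differences y_{t+1} − y_t: 15, -9, -18, 4, 13, 1, -13, 15, -9, -18, 4, 13, 1, -13, 15, -9, …
The difference pattern repeats every 7 terms and not for any smaller step, so p = 7.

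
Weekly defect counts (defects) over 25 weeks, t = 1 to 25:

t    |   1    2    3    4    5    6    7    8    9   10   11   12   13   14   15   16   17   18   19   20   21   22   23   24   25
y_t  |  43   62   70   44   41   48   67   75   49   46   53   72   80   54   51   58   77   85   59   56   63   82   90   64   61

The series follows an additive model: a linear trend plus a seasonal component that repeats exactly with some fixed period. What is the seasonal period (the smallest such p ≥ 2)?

First differences y_{t+1} − y_t: 19, 8, -26, -3, 7, 19, 8, -26, -3, 7, 19, 8, …
The difference pattern repeats every 5 terms and not for any smaller step, so p = 5.

5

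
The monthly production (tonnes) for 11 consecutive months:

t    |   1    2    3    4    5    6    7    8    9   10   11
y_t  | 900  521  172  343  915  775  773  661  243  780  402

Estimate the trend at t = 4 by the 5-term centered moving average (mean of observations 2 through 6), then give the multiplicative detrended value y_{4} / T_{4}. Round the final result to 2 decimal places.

0.63

Trend T_4 = (521 + 172 + 343 + 915 + 775) / 5 = 2726/5 = 545.2000
Ratio to trend: 343 / 545.2000 = 0.63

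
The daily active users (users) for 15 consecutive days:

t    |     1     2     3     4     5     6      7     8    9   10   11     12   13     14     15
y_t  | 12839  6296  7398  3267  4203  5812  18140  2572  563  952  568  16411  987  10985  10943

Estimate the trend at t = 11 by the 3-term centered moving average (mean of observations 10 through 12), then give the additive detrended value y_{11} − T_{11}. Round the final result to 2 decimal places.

Trend T_11 = (952 + 568 + 16411) / 3 = 17931/3 = 5977.0000
Detrended value: 568 − 5977.0000 = -5409.00

-5409.00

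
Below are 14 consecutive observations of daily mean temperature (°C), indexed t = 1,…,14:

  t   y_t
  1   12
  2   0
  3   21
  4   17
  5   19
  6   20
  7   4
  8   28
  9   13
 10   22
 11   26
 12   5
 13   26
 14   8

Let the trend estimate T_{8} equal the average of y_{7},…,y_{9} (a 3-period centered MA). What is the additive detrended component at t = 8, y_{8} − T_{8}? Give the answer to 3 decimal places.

13.000

Trend T_8 = (4 + 28 + 13) / 3 = 45/3 = 15.00000
Detrended value: 28 − 15.00000 = 13.000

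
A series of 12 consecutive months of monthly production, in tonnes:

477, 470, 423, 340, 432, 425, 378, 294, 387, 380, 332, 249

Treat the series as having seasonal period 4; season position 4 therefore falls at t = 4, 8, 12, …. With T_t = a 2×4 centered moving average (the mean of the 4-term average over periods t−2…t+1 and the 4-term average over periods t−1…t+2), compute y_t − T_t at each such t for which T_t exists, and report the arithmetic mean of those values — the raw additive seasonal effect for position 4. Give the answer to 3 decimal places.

-71.000

Season position 4 occurs at t = 4, 8 (where T_t is defined).
t=4: T_4 = 410.62500; y_4 − T_4 = 340 − 410.62500 = -70.62500
t=8: T_8 = 365.37500; y_8 − T_8 = 294 − 365.37500 = -71.37500
Mean deviation: (-70.62500 + -71.37500) / 2 = -71.000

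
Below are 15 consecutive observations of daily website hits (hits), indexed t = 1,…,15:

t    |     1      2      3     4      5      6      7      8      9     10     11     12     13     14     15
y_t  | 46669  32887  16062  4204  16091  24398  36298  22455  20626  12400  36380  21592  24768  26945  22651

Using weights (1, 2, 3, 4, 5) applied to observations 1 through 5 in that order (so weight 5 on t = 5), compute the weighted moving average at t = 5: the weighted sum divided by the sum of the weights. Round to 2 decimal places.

Weighted sum: 1·46669 + 2·32887 + 3·16062 + 4·4204 + 5·16091 = 46669 + 65774 + 48186 + 16816 + 80455 = 257900
Weight total: 1 + 2 + 3 + 4 + 5 = 15
WMA = 257900 / 15 = 17193.33

17193.33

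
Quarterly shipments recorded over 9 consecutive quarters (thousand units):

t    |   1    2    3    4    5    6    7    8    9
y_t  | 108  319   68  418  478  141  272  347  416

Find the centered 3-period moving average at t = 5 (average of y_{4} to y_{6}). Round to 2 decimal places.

345.67

Sum of periods 4–6: 418 + 478 + 141 = 1037
Divide by 3: 1037 / 3 = 345.67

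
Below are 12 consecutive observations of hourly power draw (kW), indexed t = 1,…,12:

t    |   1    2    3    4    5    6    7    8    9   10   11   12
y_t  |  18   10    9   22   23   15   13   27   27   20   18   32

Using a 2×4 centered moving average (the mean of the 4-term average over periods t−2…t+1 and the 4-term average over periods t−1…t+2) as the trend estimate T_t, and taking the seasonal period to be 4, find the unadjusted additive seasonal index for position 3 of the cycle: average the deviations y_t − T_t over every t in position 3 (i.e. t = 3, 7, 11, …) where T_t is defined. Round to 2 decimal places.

Season position 3 occurs at t = 3, 7 (where T_t is defined).
t=3: T_3 = 15.3750; y_3 − T_3 = 9 − 15.3750 = -6.3750
t=7: T_7 = 20.0000; y_7 − T_7 = 13 − 20.0000 = -7.0000
Mean deviation: (-6.3750 + -7.0000) / 2 = -6.69

-6.69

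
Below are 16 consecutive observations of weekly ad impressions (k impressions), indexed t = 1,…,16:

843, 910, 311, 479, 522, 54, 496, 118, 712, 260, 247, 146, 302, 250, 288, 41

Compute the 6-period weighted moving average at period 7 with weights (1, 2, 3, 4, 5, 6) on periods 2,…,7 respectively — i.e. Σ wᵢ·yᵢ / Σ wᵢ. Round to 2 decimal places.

Weighted sum: 1·910 + 2·311 + 3·479 + 4·522 + 5·54 + 6·496 = 910 + 622 + 1437 + 2088 + 270 + 2976 = 8303
Weight total: 1 + 2 + 3 + 4 + 5 + 6 = 21
WMA = 8303 / 21 = 395.38

395.38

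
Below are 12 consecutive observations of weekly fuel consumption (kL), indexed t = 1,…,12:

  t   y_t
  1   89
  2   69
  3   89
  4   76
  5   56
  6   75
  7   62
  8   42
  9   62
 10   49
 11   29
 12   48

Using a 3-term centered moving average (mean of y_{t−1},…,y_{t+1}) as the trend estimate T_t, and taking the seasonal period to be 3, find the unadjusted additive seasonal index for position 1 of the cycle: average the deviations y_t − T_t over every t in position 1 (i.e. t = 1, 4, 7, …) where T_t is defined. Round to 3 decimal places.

2.333

Season position 1 occurs at t = 4, 7, 10 (where T_t is defined).
t=4: T_4 = 73.66667; y_4 − T_4 = 76 − 73.66667 = 2.33333
t=7: T_7 = 59.66667; y_7 − T_7 = 62 − 59.66667 = 2.33333
t=10: T_10 = 46.66667; y_10 − T_10 = 49 − 46.66667 = 2.33333
Mean deviation: (2.33333 + 2.33333 + 2.33333) / 3 = 2.333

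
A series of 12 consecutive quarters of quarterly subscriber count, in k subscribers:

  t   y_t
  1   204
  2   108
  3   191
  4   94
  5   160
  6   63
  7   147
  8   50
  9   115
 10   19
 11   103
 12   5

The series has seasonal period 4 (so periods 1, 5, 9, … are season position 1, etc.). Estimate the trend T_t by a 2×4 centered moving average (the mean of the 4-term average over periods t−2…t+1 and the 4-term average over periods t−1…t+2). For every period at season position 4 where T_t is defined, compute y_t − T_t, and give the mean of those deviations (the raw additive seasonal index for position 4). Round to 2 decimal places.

Season position 4 occurs at t = 4, 8 (where T_t is defined).
t=4: T_4 = 132.6250; y_4 − T_4 = 94 − 132.6250 = -38.6250
t=8: T_8 = 88.2500; y_8 − T_8 = 50 − 88.2500 = -38.2500
Mean deviation: (-38.6250 + -38.2500) / 2 = -38.44

-38.44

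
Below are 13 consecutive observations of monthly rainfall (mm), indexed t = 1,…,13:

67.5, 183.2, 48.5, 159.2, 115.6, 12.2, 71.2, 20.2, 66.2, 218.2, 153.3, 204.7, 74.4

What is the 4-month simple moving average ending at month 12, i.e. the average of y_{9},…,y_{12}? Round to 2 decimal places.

Sum of periods 9–12: 66.2 + 218.2 + 153.3 + 204.7 = 642.4
Divide by 4: 642.4 / 4 = 160.60

160.60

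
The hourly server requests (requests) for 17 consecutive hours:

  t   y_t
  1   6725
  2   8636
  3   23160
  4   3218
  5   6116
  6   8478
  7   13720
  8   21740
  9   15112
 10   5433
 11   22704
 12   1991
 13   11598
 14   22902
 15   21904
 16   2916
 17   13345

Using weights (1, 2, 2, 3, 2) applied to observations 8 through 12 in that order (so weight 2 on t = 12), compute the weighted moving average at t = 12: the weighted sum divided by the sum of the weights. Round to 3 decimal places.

Weighted sum: 1·21740 + 2·15112 + 2·5433 + 3·22704 + 2·1991 = 21740 + 30224 + 10866 + 68112 + 3982 = 134924
Weight total: 1 + 2 + 2 + 3 + 2 = 10
WMA = 134924 / 10 = 13492.400

13492.400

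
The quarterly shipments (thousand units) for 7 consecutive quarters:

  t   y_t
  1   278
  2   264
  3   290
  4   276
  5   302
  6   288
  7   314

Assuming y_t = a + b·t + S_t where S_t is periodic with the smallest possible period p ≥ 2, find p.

2

First differences y_{t+1} − y_t: -14, 26, -14, 26, -14, 26, …
The difference pattern repeats every 2 terms and not for any smaller step, so p = 2.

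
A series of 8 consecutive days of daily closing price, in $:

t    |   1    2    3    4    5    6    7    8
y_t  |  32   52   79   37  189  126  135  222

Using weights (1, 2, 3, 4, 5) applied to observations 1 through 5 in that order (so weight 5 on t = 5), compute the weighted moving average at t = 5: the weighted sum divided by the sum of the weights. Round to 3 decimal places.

97.733

Weighted sum: 1·32 + 2·52 + 3·79 + 4·37 + 5·189 = 32 + 104 + 237 + 148 + 945 = 1466
Weight total: 1 + 2 + 3 + 4 + 5 = 15
WMA = 1466 / 15 = 97.733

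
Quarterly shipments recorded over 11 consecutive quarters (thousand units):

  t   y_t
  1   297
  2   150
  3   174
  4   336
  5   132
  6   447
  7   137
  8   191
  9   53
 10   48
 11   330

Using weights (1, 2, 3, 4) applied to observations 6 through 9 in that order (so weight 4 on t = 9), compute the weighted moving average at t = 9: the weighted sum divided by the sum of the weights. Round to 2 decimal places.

150.60

Weighted sum: 1·447 + 2·137 + 3·191 + 4·53 = 447 + 274 + 573 + 212 = 1506
Weight total: 1 + 2 + 3 + 4 = 10
WMA = 1506 / 10 = 150.60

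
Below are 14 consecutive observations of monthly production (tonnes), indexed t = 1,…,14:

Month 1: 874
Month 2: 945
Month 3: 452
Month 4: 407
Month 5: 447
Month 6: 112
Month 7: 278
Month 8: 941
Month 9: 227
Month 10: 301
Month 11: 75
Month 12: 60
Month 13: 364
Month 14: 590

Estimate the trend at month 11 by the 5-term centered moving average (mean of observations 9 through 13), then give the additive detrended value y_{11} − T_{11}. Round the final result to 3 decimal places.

-130.400

Trend T_11 = (227 + 301 + 75 + 60 + 364) / 5 = 1027/5 = 205.40000
Detrended value: 75 − 205.40000 = -130.400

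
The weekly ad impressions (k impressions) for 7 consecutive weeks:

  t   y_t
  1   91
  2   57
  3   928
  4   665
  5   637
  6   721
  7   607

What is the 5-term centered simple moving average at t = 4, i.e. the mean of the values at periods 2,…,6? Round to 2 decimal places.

601.60

Sum of periods 2–6: 57 + 928 + 665 + 637 + 721 = 3008
Divide by 5: 3008 / 5 = 601.60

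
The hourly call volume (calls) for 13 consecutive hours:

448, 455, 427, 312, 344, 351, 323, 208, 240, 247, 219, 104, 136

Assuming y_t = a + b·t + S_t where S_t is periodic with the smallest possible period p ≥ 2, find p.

First differences y_{t+1} − y_t: 7, -28, -115, 32, 7, -28, -115, 32, 7, -28, …
The difference pattern repeats every 4 terms and not for any smaller step, so p = 4.

4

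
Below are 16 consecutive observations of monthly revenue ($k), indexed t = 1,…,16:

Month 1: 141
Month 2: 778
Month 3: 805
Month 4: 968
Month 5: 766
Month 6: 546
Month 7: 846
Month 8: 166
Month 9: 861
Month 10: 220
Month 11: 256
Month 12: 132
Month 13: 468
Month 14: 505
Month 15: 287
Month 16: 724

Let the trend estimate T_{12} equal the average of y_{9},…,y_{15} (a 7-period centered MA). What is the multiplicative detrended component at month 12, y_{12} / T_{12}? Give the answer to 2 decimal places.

0.34

Trend T_12 = (861 + 220 + 256 + 132 + 468 + 505 + 287) / 7 = 2729/7 = 389.8571
Ratio to trend: 132 / 389.8571 = 0.34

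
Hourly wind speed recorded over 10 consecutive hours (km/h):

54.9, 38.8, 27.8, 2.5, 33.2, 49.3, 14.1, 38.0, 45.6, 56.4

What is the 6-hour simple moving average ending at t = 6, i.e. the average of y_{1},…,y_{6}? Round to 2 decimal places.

Sum of periods 1–6: 54.9 + 38.8 + 27.8 + 2.5 + 33.2 + 49.3 = 206.5
Divide by 6: 206.5 / 6 = 34.42

34.42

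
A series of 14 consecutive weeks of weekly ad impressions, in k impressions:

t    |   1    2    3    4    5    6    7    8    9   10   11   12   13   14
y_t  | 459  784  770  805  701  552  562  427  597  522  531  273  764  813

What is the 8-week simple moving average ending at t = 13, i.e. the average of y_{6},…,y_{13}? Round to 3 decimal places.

528.500

Sum of periods 6–13: 552 + 562 + 427 + 597 + 522 + 531 + 273 + 764 = 4228
Divide by 8: 4228 / 8 = 528.500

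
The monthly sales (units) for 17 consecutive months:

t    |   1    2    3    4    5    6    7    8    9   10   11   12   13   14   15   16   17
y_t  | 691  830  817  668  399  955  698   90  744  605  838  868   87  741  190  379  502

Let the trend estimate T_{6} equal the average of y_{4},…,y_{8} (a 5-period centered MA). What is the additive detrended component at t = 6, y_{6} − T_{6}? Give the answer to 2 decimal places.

Trend T_6 = (668 + 399 + 955 + 698 + 90) / 5 = 2810/5 = 562.0000
Detrended value: 955 − 562.0000 = 393.00

393.00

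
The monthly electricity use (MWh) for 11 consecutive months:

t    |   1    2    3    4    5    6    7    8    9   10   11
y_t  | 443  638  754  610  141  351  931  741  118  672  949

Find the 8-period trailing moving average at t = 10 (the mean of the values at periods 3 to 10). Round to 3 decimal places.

539.750

Sum of periods 3–10: 754 + 610 + 141 + 351 + 931 + 741 + 118 + 672 = 4318
Divide by 8: 4318 / 8 = 539.750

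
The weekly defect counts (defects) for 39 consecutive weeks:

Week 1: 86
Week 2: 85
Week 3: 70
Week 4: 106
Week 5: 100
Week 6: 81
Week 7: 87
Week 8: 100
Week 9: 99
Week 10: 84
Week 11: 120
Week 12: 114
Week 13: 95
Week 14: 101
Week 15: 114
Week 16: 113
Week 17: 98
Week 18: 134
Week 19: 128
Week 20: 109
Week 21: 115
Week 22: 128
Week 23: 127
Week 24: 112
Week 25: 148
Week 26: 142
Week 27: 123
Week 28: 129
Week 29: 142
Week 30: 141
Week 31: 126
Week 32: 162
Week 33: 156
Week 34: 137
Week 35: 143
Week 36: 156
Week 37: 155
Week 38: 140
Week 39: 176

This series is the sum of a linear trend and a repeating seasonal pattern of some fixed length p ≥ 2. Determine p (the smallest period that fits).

First differences y_{t+1} − y_t: -1, -15, 36, -6, -19, 6, 13, -1, -15, 36, -6, -19, 6, 13, -1, -15, …
The difference pattern repeats every 7 terms and not for any smaller step, so p = 7.

7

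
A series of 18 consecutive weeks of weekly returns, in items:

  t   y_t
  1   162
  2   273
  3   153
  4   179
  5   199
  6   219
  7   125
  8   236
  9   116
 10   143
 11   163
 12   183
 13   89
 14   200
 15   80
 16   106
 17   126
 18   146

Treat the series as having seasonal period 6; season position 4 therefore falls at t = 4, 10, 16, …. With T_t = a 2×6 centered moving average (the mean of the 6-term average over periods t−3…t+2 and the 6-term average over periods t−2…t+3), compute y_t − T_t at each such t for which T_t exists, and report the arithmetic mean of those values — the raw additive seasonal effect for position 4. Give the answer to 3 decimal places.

Season position 4 occurs at t = 4, 10 (where T_t is defined).
t=4: T_4 = 194.41667; y_4 − T_4 = 179 − 194.41667 = -15.41667
t=10: T_10 = 158.00000; y_10 − T_10 = 143 − 158.00000 = -15.00000
Mean deviation: (-15.41667 + -15.00000) / 2 = -15.208

-15.208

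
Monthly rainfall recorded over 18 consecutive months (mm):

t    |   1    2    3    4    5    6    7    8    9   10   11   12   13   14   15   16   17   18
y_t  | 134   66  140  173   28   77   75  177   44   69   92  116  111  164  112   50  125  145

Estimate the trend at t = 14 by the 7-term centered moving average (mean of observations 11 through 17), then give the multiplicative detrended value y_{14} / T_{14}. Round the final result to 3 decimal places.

Trend T_14 = (92 + 116 + 111 + 164 + 112 + 50 + 125) / 7 = 770/7 = 110.00000
Ratio to trend: 164 / 110.00000 = 1.491

1.491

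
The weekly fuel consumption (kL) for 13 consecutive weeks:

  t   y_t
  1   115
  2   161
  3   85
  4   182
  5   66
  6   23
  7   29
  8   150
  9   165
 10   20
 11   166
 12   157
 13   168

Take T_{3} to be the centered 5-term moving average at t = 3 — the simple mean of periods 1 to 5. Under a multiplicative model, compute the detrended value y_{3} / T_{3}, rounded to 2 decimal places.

0.70

Trend T_3 = (115 + 161 + 85 + 182 + 66) / 5 = 609/5 = 121.8000
Ratio to trend: 85 / 121.8000 = 0.70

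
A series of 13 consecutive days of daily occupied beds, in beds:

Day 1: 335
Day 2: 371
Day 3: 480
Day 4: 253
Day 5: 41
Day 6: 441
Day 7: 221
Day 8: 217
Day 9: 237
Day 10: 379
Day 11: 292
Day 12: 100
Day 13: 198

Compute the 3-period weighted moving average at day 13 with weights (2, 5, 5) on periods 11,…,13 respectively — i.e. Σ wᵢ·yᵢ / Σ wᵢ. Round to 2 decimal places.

Weighted sum: 2·292 + 5·100 + 5·198 = 584 + 500 + 990 = 2074
Weight total: 2 + 5 + 5 = 12
WMA = 2074 / 12 = 172.83

172.83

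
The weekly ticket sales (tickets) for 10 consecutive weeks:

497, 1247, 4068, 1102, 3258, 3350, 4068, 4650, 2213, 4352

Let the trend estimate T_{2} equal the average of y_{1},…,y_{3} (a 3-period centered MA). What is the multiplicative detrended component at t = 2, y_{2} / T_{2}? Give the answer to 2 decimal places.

Trend T_2 = (497 + 1247 + 4068) / 3 = 5812/3 = 1937.3333
Ratio to trend: 1247 / 1937.3333 = 0.64

0.64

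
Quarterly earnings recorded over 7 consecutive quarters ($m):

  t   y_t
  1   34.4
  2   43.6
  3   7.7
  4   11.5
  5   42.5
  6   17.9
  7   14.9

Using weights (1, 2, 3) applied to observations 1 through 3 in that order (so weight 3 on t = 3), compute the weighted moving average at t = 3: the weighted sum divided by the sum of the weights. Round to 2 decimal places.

Weighted sum: 1·34.4 + 2·43.6 + 3·7.7 = 34.4 + 87.2 + 23.1 = 144.7
Weight total: 1 + 2 + 3 = 6
WMA = 144.7 / 6 = 24.12

24.12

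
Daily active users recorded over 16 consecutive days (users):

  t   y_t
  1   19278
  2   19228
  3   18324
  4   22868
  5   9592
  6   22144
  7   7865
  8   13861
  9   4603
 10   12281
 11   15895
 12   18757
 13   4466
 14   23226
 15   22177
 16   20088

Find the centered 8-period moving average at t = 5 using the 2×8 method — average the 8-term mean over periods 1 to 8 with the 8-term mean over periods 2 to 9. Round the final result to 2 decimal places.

15727.81

Sum over 1–8: 19278 + 19228 + 18324 + 22868 + 9592 + 22144 + 7865 + 13861 = 133160
Sum over 2–9: 19228 + 18324 + 22868 + 9592 + 22144 + 7865 + 13861 + 4603 = 118485
CMA at t=5 = (133160 + 118485) / (2·8) = 251645 / 16 = 15727.81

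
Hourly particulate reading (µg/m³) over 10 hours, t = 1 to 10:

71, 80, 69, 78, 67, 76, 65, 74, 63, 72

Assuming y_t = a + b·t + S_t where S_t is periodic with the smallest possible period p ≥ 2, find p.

2

First differences y_{t+1} − y_t: 9, -11, 9, -11, 9, -11, …
The difference pattern repeats every 2 terms and not for any smaller step, so p = 2.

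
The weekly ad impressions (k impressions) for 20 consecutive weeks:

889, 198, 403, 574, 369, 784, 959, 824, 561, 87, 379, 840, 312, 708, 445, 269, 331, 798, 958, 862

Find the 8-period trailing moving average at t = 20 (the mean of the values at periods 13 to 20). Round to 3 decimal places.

585.375

Sum of periods 13–20: 312 + 708 + 445 + 269 + 331 + 798 + 958 + 862 = 4683
Divide by 8: 4683 / 8 = 585.375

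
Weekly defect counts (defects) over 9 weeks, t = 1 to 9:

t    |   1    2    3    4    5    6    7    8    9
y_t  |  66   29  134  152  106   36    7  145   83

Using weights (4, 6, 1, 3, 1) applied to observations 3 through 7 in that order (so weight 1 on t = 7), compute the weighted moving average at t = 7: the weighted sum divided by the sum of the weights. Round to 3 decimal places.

111.267

Weighted sum: 4·134 + 6·152 + 1·106 + 3·36 + 1·7 = 536 + 912 + 106 + 108 + 7 = 1669
Weight total: 4 + 6 + 1 + 3 + 1 = 15
WMA = 1669 / 15 = 111.267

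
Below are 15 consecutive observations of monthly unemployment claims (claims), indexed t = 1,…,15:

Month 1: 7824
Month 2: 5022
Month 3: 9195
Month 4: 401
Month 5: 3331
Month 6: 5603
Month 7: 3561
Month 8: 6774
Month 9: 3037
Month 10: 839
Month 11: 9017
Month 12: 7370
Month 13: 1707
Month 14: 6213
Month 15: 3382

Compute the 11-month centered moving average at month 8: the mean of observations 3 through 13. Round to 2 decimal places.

4621.36

Sum of periods 3–13: 9195 + 401 + 3331 + 5603 + 3561 + 6774 + 3037 + 839 + 9017 + 7370 + 1707 = 50835
Divide by 11: 50835 / 11 = 4621.36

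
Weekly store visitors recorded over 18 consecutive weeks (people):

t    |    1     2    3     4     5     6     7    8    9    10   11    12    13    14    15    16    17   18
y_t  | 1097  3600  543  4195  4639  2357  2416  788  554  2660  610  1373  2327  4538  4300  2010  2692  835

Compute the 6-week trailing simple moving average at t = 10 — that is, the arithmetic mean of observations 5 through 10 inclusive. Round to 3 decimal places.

2235.667

Sum of periods 5–10: 4639 + 2357 + 2416 + 788 + 554 + 2660 = 13414
Divide by 6: 13414 / 6 = 2235.667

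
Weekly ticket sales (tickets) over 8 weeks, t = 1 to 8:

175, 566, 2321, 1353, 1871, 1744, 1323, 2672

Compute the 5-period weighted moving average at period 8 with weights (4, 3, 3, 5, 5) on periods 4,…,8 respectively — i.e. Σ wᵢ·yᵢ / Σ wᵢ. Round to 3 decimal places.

Weighted sum: 4·1353 + 3·1871 + 3·1744 + 5·1323 + 5·2672 = 5412 + 5613 + 5232 + 6615 + 13360 = 36232
Weight total: 4 + 3 + 3 + 5 + 5 = 20
WMA = 36232 / 20 = 1811.600

1811.600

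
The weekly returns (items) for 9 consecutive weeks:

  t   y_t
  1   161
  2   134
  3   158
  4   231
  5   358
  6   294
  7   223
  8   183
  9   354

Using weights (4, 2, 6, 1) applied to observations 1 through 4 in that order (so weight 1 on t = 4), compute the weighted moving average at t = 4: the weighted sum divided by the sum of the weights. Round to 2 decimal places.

160.85

Weighted sum: 4·161 + 2·134 + 6·158 + 1·231 = 644 + 268 + 948 + 231 = 2091
Weight total: 4 + 2 + 6 + 1 = 13
WMA = 2091 / 13 = 160.85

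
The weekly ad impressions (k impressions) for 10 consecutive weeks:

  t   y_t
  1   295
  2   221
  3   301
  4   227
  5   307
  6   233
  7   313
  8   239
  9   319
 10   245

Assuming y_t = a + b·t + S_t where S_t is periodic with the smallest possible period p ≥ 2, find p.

First differences y_{t+1} − y_t: -74, 80, -74, 80, -74, 80, …
The difference pattern repeats every 2 terms and not for any smaller step, so p = 2.

2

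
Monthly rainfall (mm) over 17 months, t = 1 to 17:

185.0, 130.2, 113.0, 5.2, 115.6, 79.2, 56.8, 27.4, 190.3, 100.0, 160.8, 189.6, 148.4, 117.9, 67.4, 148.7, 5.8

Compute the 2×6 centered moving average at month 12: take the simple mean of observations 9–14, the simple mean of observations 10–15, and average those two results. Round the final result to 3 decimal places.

140.925

Sum over 9–14: 190.3 + 100.0 + 160.8 + 189.6 + 148.4 + 117.9 = 907.0
Sum over 10–15: 100.0 + 160.8 + 189.6 + 148.4 + 117.9 + 67.4 = 784.1
CMA at t=12 = (907.0 + 784.1) / (2·6) = 1691.1 / 12 = 140.925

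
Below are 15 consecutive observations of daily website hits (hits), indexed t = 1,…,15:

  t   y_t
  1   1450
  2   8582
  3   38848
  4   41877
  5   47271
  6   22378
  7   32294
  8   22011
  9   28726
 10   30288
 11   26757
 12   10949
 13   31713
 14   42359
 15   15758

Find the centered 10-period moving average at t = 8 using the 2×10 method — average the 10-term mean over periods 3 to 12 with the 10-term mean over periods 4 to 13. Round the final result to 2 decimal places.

Sum over 3–12: 38848 + 41877 + 47271 + 22378 + 32294 + 22011 + 28726 + 30288 + 26757 + 10949 = 301399
Sum over 4–13: 41877 + 47271 + 22378 + 32294 + 22011 + 28726 + 30288 + 26757 + 10949 + 31713 = 294264
CMA at t=8 = (301399 + 294264) / (2·10) = 595663 / 20 = 29783.15

29783.15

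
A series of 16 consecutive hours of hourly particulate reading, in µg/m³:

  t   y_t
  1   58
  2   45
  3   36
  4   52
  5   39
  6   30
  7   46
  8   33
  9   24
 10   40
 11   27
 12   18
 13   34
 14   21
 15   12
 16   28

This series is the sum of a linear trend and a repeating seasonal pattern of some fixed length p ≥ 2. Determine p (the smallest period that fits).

3

First differences y_{t+1} − y_t: -13, -9, 16, -13, -9, 16, -13, -9, …
The difference pattern repeats every 3 terms and not for any smaller step, so p = 3.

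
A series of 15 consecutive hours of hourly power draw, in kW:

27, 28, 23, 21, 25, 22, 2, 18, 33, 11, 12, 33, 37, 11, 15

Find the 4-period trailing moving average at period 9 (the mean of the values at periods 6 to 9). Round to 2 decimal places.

18.75

Sum of periods 6–9: 22 + 2 + 18 + 33 = 75
Divide by 4: 75 / 4 = 18.75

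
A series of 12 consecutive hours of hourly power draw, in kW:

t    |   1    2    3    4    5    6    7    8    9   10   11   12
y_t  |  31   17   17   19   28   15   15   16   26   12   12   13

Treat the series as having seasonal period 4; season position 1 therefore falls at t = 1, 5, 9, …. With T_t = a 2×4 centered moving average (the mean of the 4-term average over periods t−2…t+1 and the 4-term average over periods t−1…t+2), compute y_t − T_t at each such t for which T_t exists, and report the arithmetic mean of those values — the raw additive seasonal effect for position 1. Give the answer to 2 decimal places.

8.81

Season position 1 occurs at t = 5, 9 (where T_t is defined).
t=5: T_5 = 19.5000; y_5 − T_5 = 28 − 19.5000 = 8.5000
t=9: T_9 = 16.8750; y_9 − T_9 = 26 − 16.8750 = 9.1250
Mean deviation: (8.5000 + 9.1250) / 2 = 8.81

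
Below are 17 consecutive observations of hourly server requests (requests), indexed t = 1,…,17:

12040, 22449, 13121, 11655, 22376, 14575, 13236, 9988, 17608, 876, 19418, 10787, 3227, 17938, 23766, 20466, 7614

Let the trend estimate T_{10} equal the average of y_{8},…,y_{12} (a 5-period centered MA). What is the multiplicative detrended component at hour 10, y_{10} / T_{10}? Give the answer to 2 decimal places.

0.07

Trend T_10 = (9988 + 17608 + 876 + 19418 + 10787) / 5 = 58677/5 = 11735.4000
Ratio to trend: 876 / 11735.4000 = 0.07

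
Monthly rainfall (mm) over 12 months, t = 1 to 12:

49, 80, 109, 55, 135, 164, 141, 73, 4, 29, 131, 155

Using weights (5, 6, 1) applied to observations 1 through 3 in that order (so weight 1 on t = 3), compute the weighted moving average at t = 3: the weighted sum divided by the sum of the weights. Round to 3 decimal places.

Weighted sum: 5·49 + 6·80 + 1·109 = 245 + 480 + 109 = 834
Weight total: 5 + 6 + 1 = 12
WMA = 834 / 12 = 69.500

69.500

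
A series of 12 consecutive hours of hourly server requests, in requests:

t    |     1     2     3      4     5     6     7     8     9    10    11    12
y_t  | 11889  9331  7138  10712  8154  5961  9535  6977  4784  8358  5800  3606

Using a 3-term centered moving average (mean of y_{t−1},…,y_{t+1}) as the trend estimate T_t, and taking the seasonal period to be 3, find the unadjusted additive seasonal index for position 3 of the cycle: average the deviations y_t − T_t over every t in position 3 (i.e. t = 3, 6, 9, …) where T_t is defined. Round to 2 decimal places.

Season position 3 occurs at t = 3, 6, 9 (where T_t is defined).
t=3: T_3 = 9060.3333; y_3 − T_3 = 7138 − 9060.3333 = -1922.3333
t=6: T_6 = 7883.3333; y_6 − T_6 = 5961 − 7883.3333 = -1922.3333
t=9: T_9 = 6706.3333; y_9 − T_9 = 4784 − 6706.3333 = -1922.3333
Mean deviation: (-1922.3333 + -1922.3333 + -1922.3333) / 3 = -1922.33

-1922.33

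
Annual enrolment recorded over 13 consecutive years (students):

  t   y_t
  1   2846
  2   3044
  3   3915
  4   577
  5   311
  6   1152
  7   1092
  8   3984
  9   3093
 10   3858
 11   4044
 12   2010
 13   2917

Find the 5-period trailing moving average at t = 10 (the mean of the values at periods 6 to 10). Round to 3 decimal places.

Sum of periods 6–10: 1152 + 1092 + 3984 + 3093 + 3858 = 13179
Divide by 5: 13179 / 5 = 2635.800

2635.800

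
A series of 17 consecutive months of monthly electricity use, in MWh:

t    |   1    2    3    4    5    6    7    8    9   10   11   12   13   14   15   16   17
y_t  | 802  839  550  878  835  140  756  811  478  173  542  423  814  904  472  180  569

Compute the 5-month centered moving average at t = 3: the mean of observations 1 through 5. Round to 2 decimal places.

780.80

Sum of periods 1–5: 802 + 839 + 550 + 878 + 835 = 3904
Divide by 5: 3904 / 5 = 780.80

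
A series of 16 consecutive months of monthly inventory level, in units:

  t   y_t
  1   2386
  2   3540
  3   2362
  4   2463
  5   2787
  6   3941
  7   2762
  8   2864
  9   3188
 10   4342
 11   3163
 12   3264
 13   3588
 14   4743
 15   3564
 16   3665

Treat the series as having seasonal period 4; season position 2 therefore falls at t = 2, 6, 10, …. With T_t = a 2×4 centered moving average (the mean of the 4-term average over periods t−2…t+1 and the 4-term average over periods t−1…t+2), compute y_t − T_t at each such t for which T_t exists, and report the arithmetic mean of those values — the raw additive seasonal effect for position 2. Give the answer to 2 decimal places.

Season position 2 occurs at t = 6, 10, 14 (where T_t is defined).
t=6: T_6 = 3038.3750; y_6 − T_6 = 3941 − 3038.3750 = 902.6250
t=10: T_10 = 3439.2500; y_10 − T_10 = 4342 − 3439.2500 = 902.7500
t=14: T_14 = 3839.8750; y_14 − T_14 = 4743 − 3839.8750 = 903.1250
Mean deviation: (902.6250 + 902.7500 + 903.1250) / 3 = 902.83

902.83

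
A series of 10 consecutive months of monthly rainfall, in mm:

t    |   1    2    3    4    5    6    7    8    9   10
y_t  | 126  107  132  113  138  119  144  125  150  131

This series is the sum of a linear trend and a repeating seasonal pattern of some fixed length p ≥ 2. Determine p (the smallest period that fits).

2

First differences y_{t+1} − y_t: -19, 25, -19, 25, -19, 25, …
The difference pattern repeats every 2 terms and not for any smaller step, so p = 2.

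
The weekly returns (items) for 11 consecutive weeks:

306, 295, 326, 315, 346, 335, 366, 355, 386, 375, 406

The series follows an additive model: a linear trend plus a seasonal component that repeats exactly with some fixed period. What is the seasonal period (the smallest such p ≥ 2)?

First differences y_{t+1} − y_t: -11, 31, -11, 31, -11, 31, …
The difference pattern repeats every 2 terms and not for any smaller step, so p = 2.

2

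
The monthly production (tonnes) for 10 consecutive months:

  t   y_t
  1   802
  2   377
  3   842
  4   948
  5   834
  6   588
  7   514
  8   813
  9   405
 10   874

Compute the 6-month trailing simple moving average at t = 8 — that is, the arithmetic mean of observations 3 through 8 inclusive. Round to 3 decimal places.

756.500

Sum of periods 3–8: 842 + 948 + 834 + 588 + 514 + 813 = 4539
Divide by 6: 4539 / 6 = 756.500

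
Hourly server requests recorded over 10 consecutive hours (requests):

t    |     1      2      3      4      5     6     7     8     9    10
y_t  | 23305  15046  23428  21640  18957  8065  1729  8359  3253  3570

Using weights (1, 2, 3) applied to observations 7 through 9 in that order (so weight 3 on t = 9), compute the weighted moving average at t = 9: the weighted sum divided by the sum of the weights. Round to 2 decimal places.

Weighted sum: 1·1729 + 2·8359 + 3·3253 = 1729 + 16718 + 9759 = 28206
Weight total: 1 + 2 + 3 = 6
WMA = 28206 / 6 = 4701.00

4701.00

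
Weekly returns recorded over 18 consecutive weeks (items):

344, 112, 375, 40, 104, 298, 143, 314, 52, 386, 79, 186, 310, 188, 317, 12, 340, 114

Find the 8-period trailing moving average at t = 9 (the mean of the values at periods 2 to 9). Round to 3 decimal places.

179.750

Sum of periods 2–9: 112 + 375 + 40 + 104 + 298 + 143 + 314 + 52 = 1438
Divide by 8: 1438 / 8 = 179.750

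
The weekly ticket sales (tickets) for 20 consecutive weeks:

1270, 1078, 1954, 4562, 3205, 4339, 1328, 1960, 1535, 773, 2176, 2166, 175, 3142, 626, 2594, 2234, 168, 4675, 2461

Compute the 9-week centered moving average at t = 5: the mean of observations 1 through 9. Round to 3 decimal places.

2359.000

Sum of periods 1–9: 1270 + 1078 + 1954 + 4562 + 3205 + 4339 + 1328 + 1960 + 1535 = 21231
Divide by 9: 21231 / 9 = 2359.000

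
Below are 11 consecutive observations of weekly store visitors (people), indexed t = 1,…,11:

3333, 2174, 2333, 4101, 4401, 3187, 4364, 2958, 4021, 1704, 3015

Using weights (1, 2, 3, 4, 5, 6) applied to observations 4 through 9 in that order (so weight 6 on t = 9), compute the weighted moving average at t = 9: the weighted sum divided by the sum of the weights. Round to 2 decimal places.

Weighted sum: 1·4101 + 2·4401 + 3·3187 + 4·4364 + 5·2958 + 6·4021 = 4101 + 8802 + 9561 + 17456 + 14790 + 24126 = 78836
Weight total: 1 + 2 + 3 + 4 + 5 + 6 = 21
WMA = 78836 / 21 = 3754.10

3754.10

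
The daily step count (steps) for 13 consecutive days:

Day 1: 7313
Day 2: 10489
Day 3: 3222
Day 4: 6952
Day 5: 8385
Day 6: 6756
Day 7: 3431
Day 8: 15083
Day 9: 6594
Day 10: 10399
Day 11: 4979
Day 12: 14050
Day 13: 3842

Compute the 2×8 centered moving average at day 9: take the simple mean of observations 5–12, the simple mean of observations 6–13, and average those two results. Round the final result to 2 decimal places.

8425.69

Sum over 5–12: 8385 + 6756 + 3431 + 15083 + 6594 + 10399 + 4979 + 14050 = 69677
Sum over 6–13: 6756 + 3431 + 15083 + 6594 + 10399 + 4979 + 14050 + 3842 = 65134
CMA at t=9 = (69677 + 65134) / (2·8) = 134811 / 16 = 8425.69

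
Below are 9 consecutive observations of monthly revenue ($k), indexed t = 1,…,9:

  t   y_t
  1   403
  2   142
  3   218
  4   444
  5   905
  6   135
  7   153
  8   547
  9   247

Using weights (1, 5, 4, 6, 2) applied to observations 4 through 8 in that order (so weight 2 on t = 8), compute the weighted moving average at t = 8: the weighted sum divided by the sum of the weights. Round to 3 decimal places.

417.833

Weighted sum: 1·444 + 5·905 + 4·135 + 6·153 + 2·547 = 444 + 4525 + 540 + 918 + 1094 = 7521
Weight total: 1 + 5 + 4 + 6 + 2 = 18
WMA = 7521 / 18 = 417.833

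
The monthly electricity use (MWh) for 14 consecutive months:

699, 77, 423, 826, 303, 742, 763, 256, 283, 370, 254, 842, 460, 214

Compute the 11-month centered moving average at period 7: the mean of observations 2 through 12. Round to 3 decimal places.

Sum of periods 2–12: 77 + 423 + 826 + 303 + 742 + 763 + 256 + 283 + 370 + 254 + 842 = 5139
Divide by 11: 5139 / 11 = 467.182

467.182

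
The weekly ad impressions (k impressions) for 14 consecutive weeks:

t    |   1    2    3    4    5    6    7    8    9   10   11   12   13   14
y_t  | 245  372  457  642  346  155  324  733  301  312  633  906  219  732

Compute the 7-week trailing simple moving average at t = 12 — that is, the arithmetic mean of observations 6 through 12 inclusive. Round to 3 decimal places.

480.571

Sum of periods 6–12: 155 + 324 + 733 + 301 + 312 + 633 + 906 = 3364
Divide by 7: 3364 / 7 = 480.571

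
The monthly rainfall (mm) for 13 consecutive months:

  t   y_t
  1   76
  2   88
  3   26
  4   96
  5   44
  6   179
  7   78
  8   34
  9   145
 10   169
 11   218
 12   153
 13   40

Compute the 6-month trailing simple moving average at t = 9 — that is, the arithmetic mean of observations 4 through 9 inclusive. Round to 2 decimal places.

Sum of periods 4–9: 96 + 44 + 179 + 78 + 34 + 145 = 576
Divide by 6: 576 / 6 = 96.00

96.00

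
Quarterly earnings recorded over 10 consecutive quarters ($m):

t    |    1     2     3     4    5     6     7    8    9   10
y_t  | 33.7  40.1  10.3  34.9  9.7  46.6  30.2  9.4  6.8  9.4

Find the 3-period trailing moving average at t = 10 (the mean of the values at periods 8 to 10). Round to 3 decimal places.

Sum of periods 8–10: 9.4 + 6.8 + 9.4 = 25.6
Divide by 3: 25.6 / 3 = 8.533

8.533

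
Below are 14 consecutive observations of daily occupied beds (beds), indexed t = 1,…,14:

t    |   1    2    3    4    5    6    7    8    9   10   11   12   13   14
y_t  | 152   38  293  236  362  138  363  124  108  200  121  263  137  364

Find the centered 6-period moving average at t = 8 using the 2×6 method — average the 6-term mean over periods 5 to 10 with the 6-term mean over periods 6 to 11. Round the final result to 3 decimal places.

Sum over 5–10: 362 + 138 + 363 + 124 + 108 + 200 = 1295
Sum over 6–11: 138 + 363 + 124 + 108 + 200 + 121 = 1054
CMA at t=8 = (1295 + 1054) / (2·6) = 2349 / 12 = 195.750

195.750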